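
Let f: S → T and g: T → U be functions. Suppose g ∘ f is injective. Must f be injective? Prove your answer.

Suppose f(x_1) = f(x_2). Applying g: (g ∘ f)(x_1) = (g ∘ f)(x_2). Since g ∘ f is injective, x_1 = x_2. Therefore f is injective.

injective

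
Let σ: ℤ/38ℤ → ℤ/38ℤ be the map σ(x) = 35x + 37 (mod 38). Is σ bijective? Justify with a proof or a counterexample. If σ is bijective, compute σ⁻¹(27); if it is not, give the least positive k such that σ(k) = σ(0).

16

Suppose σ(s) = σ(t) in ℤ/38ℤ. Then 35s + 37 ≡ 35t + 37 (mod 38), thus 35(s − t) ≡ 0 (mod 38).
Since gcd(35, 38) = 1, 35 is invertible modulo 38, thus s − t ≡ 0 (mod 38), i.e. s = t.
We now compute 35⁻¹ mod 38 explicitly. Euclid's algorithm: 38 = 1·35 + 3, 35 = 11·3 + 2, 3 = 1·2 + 1; back-substituting gives 1 = 25·35 − 23·38, so 35⁻¹ ≡ 25 (mod 38).
Then y ↦ 25(y − 37) is a two-sided inverse to σ, so every y ∈ ℤ/38ℤ has a preimage.
Therefore σ is bijective.
Since σ is bijective, we find σ⁻¹(27): we need 35x ≡ 27 − 37 ≡ 28 (mod 38). Using 35⁻¹ = 25: x ≡ 25·28 = 700 = 18·38 + 16, so x = 16.
Check: σ(16) = 35·16 + 37 = 597 = 15·38 + 27 ≡ 27 (mod 38).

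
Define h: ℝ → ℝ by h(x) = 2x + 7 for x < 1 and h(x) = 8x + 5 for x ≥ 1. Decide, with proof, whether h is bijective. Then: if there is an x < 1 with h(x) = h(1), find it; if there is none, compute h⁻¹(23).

Both pieces are strictly increasing (slopes 2 and 8), so each is injective on its own interval.
The left piece maps (−∞, 1) onto (−∞, 9); the right piece maps [1, ∞) onto [13, ∞).
The images leave a gap (9 has no preimage), so h is not surjective, hence not bijective.
Because the two images are disjoint, no x < 1 has h(x) = h(1), so we compute h⁻¹(23): 23 lies in [13, ∞), so solve 8x + 5 = 23: x = (23 − 5)/8 = 9/4.

9/4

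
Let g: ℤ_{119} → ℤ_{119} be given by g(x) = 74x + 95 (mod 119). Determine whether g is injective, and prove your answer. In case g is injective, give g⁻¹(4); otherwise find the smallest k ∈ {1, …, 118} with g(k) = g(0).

Suppose g(u) = g(v) in ℤ_{119}. Then 74u + 95 ≡ 74v + 95 (mod 119), therefore 74(u − v) ≡ 0 (mod 119).
Since gcd(74, 119) = 1, 74 is invertible modulo 119, therefore u − v ≡ 0 (mod 119), i.e. u = v.
Hence g is injective.
We now compute 74⁻¹ mod 119 explicitly. Euclid's algorithm: 119 = 1·74 + 45, 74 = 1·45 + 29, 45 = 1·29 + 16, 29 = 1·16 + 13, 16 = 1·13 + 3, 13 = 4·3 + 1; back-substituting gives 1 = 37·74 − 23·119, so 74⁻¹ ≡ 37 (mod 119).
Since g is injective, we find g⁻¹(4): we need 74x ≡ 4 − 95 ≡ 28 (mod 119). Using 74⁻¹ = 37: x ≡ 37·28 = 1036 = 8·119 + 84, so x = 84.
Check: g(84) = 74·84 + 95 = 6311 = 53·119 + 4 ≡ 4 (mod 119).

84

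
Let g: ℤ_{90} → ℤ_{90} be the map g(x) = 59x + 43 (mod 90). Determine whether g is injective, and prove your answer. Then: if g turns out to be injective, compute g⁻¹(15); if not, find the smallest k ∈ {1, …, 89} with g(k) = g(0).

88

If g(u) = g(v), then 59u ≡ 59v (mod 90). Because gcd(59, 90) = 1, we may cancel 59 to get u ≡ v (mod 90).
Thus g is injective.
We now compute 59⁻¹ mod 90 explicitly. Euclid's algorithm: 90 = 1·59 + 31, 59 = 1·31 + 28, 31 = 1·28 + 3, 28 = 9·3 + 1; back-substituting gives 1 = 29·59 − 19·90, so 59⁻¹ ≡ 29 (mod 90).
Since g is injective, we find g⁻¹(15): we need 59x ≡ 15 − 43 ≡ 62 (mod 90). Using 59⁻¹ = 29: x ≡ 29·62 = 1798 = 19·90 + 88, so x = 88.
Check: g(88) = 59·88 + 43 = 5235 = 58·90 + 15 ≡ 15 (mod 90).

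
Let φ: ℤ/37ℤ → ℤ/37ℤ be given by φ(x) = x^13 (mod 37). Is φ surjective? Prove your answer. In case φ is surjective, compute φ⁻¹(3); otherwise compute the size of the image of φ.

4

Since 37 is prime, the nonzero elements of ℤ/37ℤ form a cyclic group of order 36.
As gcd(13, 36) = 1, raising to the 13th power is a bijection on this group: if x_1^13 ≡ x_2^13 then (x_1x_2^{−1})^13 = 1, and the only element of order dividing gcd(13, 36) = 1 is 1, so x_1 = x_2.
With φ(0) = 0 this makes φ injective on all of ℤ/37ℤ, hence bijective (finite equal-size domain and codomain). In particular φ is surjective.
Since φ is surjective, we find the preimage of 3. The inverse of x ↦ x^13 on (ℤ/37ℤ)^× is x ↦ x^25, because 13·25 = 325 = 9·36 + 1 ≡ 1 (mod 36) and x^{36} = 1 for x ≠ 0 (Fermat). So φ⁻¹(3) = 3^25 mod 37.
Repeated squaring mod 37: 3^1 ≡ 3, 3^2 ≡ 3² = 9, 3^4 ≡ 9² = 81 ≡ 7, 3^8 ≡ 7² = 49 ≡ 12, 3^16 ≡ 12² = 144 ≡ 33. Since 25 = 16 + 8 + 1, 3^25 ≡ 33·12·3: 33·12 = 396 ≡ 26, then 26·3 = 78 ≡ 4. So 3^25 ≡ 4 (mod 37).
Hence φ⁻¹(3) = 4.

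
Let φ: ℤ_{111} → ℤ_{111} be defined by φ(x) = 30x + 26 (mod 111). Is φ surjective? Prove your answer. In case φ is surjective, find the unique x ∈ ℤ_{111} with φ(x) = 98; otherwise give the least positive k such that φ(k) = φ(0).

Recall: φ is surjective if every y in the codomain equals φ(x) for some x in the domain.
Since gcd(30, 111) = 3, we have 30x ≡ 0 (mod 3) for all x, so φ(x) ≡ 2 (mod 3).
But 0 ≢ 2 (mod 3), so 0 ∈ ℤ_{111} has no preimage. Therefore φ is not surjective.
Since φ is not surjective, we find the least positive k with φ(k) = φ(0): this means 30k ≡ 0 (mod 111), i.e. 111 ∣ 30k. Since gcd(30, 111) = 3, dividing through by 3 this holds exactly when 37 ∣ 10k, and as gcd(10, 37) = 1, exactly when 37 ∣ k.
The smallest positive such k is 37.

37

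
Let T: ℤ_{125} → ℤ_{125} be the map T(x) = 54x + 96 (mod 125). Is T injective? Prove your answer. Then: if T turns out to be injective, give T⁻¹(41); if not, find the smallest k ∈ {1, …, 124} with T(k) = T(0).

Recall that injectivity means: for all u, v in the domain, T(u) = T(v) implies u = v.
If T(u) = T(v), then 54u ≡ 54v (mod 125). Because gcd(54, 125) = 1, we may cancel 54 to get u ≡ v (mod 125).
Therefore T is injective.
We now compute 54⁻¹ mod 125 explicitly. Euclid's algorithm: 125 = 2·54 + 17, 54 = 3·17 + 3, 17 = 5·3 + 2, 3 = 1·2 + 1; back-substituting gives 1 = 44·54 − 19·125, so 54⁻¹ ≡ 44 (mod 125).
Since T is injective, we compute T⁻¹(41): solve 54x + 96 ≡ 41 (mod 125), i.e. 54x ≡ 70 (mod 125).
Multiplying by 54⁻¹ = 44 gives x ≡ 44·70 = 3080 = 24·125 + 80 ≡ 80 (mod 125).
Check: T(80) = 54·80 + 96 = 4416 = 35·125 + 41 ≡ 41 (mod 125).

80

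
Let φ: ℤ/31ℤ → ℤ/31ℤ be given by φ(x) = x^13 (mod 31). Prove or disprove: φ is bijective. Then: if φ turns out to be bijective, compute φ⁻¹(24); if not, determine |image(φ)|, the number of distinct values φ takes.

Since 31 is prime, the nonzero elements of ℤ/31ℤ form a cyclic group of order 30.
As gcd(13, 30) = 1, raising to the 13th power is a bijection on this group: if a^13 ≡ b^13 then (ab^{−1})^13 = 1, and the only element of order dividing gcd(13, 30) = 1 is 1, so a = b.
With φ(0) = 0 this makes φ injective on all of ℤ/31ℤ, hence bijective (finite equal-size domain and codomain). In particular φ is bijective.
Since φ is bijective, we find the preimage of 24. The inverse of x ↦ x^13 on (ℤ/31ℤ)^× is x ↦ x^7, because 13·7 = 91 = 3·30 + 1 ≡ 1 (mod 30) and x^{30} = 1 for x ≠ 0 (Fermat). So φ⁻¹(24) = 24^7 mod 31.
Repeated squaring mod 31: 24^1 ≡ 24, 24^2 ≡ 24² = 576 ≡ 18, 24^4 ≡ 18² = 324 ≡ 14. Since 7 = 4 + 2 + 1, 24^7 ≡ 14·18·24: 14·18 = 252 ≡ 4, then 4·24 = 96 ≡ 3. So 24^7 ≡ 3 (mod 31).
Hence φ⁻¹(24) = 3.

3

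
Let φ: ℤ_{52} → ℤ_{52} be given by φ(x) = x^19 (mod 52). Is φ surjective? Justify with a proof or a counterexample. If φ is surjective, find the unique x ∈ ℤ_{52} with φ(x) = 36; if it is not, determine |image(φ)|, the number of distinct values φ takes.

39

φ(0) = 0^19 = 0.
φ(26): Repeated squaring mod 52: 26^1 ≡ 26, 26^2 ≡ 26² = 676 ≡ 0, 26^4 ≡ 0² = 0, 26^8 ≡ 0² = 0, 26^16 ≡ 0² = 0. Since 19 = 16 + 2 + 1, 26^19 ≡ 0·0·26: 0·0 = 0, then 0·26 = 0. So 26^19 ≡ 0 (mod 52).
So φ(0) = φ(26) = 0 while 0 ≠ 26, thus φ is not injective.
A non-injective map from the 52-element set ℤ_{52} to itself takes at most 51 distinct values, so it cannot be surjective. Therefore φ is not surjective.
Since φ is not surjective, we determine |image(φ)|. Computing x^19 mod 52 for each x (by repeated squaring, reducing mod 52 at every step), the values φ(0), φ(1), …, φ(51) are: 0, 1, 24, 3, 4, 21, 20, 19, 44, 9, 36, 15, 12, 13, 40, 11, 16, 17, 8, 7, 32, 5, 48, 23, 28, 25, 0, 27, 24, 29, 4, 47, 20, 45, 44, 35, 36, 41, 12, 39, 40, 37, 16, 43, 8, 33, 32, 31, 48, 49, 28, 51.
The distinct values are {0, 1, 3, 4, 5, 7, 8, 9, 11, 12, 13, 15, 16, 17, 19, 20, 21, 23, 24, 25, 27, 28, 29, 31, 32, 33, 35, 36, 37, 39, 40, 41, 43, 44, 45, 47, 48, 49, 51}; there are 39 of them.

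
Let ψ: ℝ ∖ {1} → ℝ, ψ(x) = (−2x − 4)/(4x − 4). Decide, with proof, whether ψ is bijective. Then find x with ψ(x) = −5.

4/3

If ψ(x) = −1/2, cross-multiplying gives 4(−2x − 4) = −2(4x − 4), which simplifies to −16 = 8 — false.  So −1/2 has no preimage and ψ is not surjective.
Hence ψ is not bijective.
Solving ψ(x) = −5: cross-multiplying gives −2x − 4 = −5(4x − 4), which rearranges to 18x = 24, so x = 4/3.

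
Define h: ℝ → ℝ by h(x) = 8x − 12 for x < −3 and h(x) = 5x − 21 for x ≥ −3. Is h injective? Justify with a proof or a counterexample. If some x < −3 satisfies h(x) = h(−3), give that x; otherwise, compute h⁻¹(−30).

-9/5

Both pieces are strictly increasing (slopes 8 and 5), so each is injective on its own interval.
The left piece maps (−∞, −3) onto (−∞, −36); the right piece maps [−3, ∞) onto [−36, ∞).
These images are disjoint, so no value is attained by both pieces. Hence h is injective.
Because the two images are disjoint, no x < −3 has h(x) = h(−3), so we compute h⁻¹(−30): −30 lies in [−36, ∞), so solve 5x − 21 = −30: x = (−30 + 21)/5 = −9/5.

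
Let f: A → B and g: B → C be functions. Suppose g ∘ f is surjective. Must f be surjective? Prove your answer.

not surjective

No. Take A = {0, 1}, B = {0, 1, 2, 3, 4}, C = {0}, f(a) = 0 for every a ∈ A, and g(b) = 0 for every b ∈ B.
Then g ∘ f is surjective onto {0}, but 4 ∈ B has no preimage under f, so f is not surjective.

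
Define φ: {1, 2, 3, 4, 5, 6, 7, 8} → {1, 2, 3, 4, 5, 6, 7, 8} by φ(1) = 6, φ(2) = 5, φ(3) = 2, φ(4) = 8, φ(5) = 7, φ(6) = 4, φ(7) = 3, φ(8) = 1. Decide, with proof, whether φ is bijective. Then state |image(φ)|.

The values 6, 5, 2, 8, 7, 4, 3, 1 are a permutation of {1, 2, 3, 4, 5, 6, 7, 8}: each element appears exactly once.
So φ is injective and surjective, hence bijective.
The image of φ is {1, 2, 3, 4, 5, 6, 7, 8}, which has 8 elements.

8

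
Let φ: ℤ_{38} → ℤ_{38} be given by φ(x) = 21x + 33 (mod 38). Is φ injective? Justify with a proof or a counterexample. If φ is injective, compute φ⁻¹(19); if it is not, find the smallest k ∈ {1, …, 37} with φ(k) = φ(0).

If φ(x_1) = φ(x_2), then 21x_1 ≡ 21x_2 (mod 38). Because gcd(21, 38) = 1, we may cancel 21 to get x_1 ≡ x_2 (mod 38).
Thus φ is injective.
We now compute 21⁻¹ mod 38 explicitly. Euclid's algorithm: 38 = 1·21 + 17, 21 = 1·17 + 4, 17 = 4·4 + 1; back-substituting gives 1 = 29·21 − 16·38, so 21⁻¹ ≡ 29 (mod 38).
Since φ is injective, we compute φ⁻¹(19): solve 21x + 33 ≡ 19 (mod 38), i.e. 21x ≡ 24 (mod 38).
Multiplying by 21⁻¹ = 29 gives x ≡ 29·24 = 696 = 18·38 + 12 ≡ 12 (mod 38).
Check: φ(12) = 21·12 + 33 = 285 = 7·38 + 19 ≡ 19 (mod 38).

12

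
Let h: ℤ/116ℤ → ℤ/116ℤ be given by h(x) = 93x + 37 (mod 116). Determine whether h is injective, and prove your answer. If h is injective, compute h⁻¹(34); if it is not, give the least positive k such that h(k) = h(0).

101

Suppose h(a) = h(b) in ℤ/116ℤ. Then 93a + 37 ≡ 93b + 37 (mod 116), so 93(a − b) ≡ 0 (mod 116).
Since gcd(93, 116) = 1, 93 is invertible modulo 116, hence a − b ≡ 0 (mod 116), i.e. a = b.
Therefore h is injective.
We now compute 93⁻¹ mod 116 explicitly. Euclid's algorithm: 116 = 1·93 + 23, 93 = 4·23 + 1; back-substituting gives 1 = 5·93 − 4·116, so 93⁻¹ ≡ 5 (mod 116).
Since h is injective, we compute h⁻¹(34): solve 93x + 37 ≡ 34 (mod 116), i.e. 93x ≡ 113 (mod 116).
Multiplying by 93⁻¹ = 5 gives x ≡ 5·113 = 565 = 4·116 + 101 ≡ 101 (mod 116).
Check: h(101) = 93·101 + 37 = 9430 = 81·116 + 34 ≡ 34 (mod 116).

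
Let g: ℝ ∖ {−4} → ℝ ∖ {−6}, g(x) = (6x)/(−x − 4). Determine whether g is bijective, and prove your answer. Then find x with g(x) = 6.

-2

Suppose g(a) = g(b). Cross-multiplying: (6a)(−b − 4) = (6b)(−a − 4).
Expanding both sides and cancelling the symmetric terms leaves −24·(a − b) = 0. Since −24 ≠ 0, a = b. So g is injective.
For any y ≠ −6, solving y(−x − 4) = 6x for x gives a well-defined x ≠ −4. So g is surjective.
Therefore g is bijective.
Solving g(x) = 6: cross-multiplying gives 6x = 6(−x − 4), which rearranges to 12x = −24, so x = −2.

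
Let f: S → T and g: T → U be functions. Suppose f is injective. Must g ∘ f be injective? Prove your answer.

not injective

No. Take S = T = U = {1, 2, 3}, f = identity (injective), and g(x) = 1 for every x.
Then (g ∘ f)(1) = 1 = (g ∘ f)(3) with 1 ≠ 3, so g ∘ f is not injective.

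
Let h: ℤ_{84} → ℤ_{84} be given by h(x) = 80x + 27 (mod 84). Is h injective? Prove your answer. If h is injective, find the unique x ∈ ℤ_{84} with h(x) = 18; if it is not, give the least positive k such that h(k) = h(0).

Recall that h is injective when h(u) = h(v) forces u = v.
We have gcd(80, 84) = 4 > 1. Taking u = 0 and v = 21: h(0) = 27 and h(21) = 80·21 + 27 = 1707 ≡ 27 (mod 84).
So h(0) = h(21) while 0 ≠ 21, so h is not injective.
Since h is not injective, we find the least positive k with h(k) = h(0): this means 80k ≡ 0 (mod 84), i.e. 84 ∣ 80k. Since gcd(80, 84) = 4, dividing through by 4 this holds exactly when 21 ∣ 20k, and as gcd(20, 21) = 1, exactly when 21 ∣ k.
The smallest positive such k is 21.

21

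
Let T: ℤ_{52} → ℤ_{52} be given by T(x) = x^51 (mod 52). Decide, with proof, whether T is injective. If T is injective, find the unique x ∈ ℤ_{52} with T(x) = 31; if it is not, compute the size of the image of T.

15

T(2): Repeated squaring mod 52: 2^1 ≡ 2, 2^2 ≡ 2² = 4, 2^4 ≡ 4² = 16, 2^8 ≡ 16² = 256 ≡ 48, 2^16 ≡ 48² = 2304 ≡ 16, 2^32 ≡ 16² = 256 ≡ 48. Since 51 = 32 + 16 + 2 + 1, 2^51 ≡ 48·16·4·2: 48·16 = 768 ≡ 40, then 40·4 = 160 ≡ 4, then 4·2 = 8. So 2^51 ≡ 8 (mod 52).
T(6): Repeated squaring mod 52: 6^1 ≡ 6, 6^2 ≡ 6² = 36, 6^4 ≡ 36² = 1296 ≡ 48, 6^8 ≡ 48² = 2304 ≡ 16, 6^16 ≡ 16² = 256 ≡ 48, 6^32 ≡ 48² = 2304 ≡ 16. Since 51 = 32 + 16 + 2 + 1, 6^51 ≡ 16·48·36·6: 16·48 = 768 ≡ 40, then 40·36 = 1440 ≡ 36, then 36·6 = 216 ≡ 8. So 6^51 ≡ 8 (mod 52).
So T(2) = T(6) = 8 while 2 ≠ 6, hence T is not injective.
Since T is not injective, we determine |image(T)|. Computing x^51 mod 52 for each x (by repeated squaring, reducing mod 52 at every step), the values T(0), T(1), …, T(51) are: 0, 1, 8, 27, 12, 21, 8, 31, 44, 1, 12, 31, 12, 13, 40, 47, 40, 25, 8, 47, 44, 5, 40, 51, 44, 25, 0, 27, 8, 1, 12, 47, 8, 5, 44, 27, 12, 5, 12, 39, 40, 21, 40, 51, 8, 21, 44, 31, 40, 25, 44, 51.
The distinct values are {0, 1, 5, 8, 12, 13, 21, 25, 27, 31, 39, 40, 44, 47, 51}; there are 15 of them.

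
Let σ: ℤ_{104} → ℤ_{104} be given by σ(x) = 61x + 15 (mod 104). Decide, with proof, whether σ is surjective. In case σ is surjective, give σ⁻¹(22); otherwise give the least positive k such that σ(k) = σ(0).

By definition, σ is surjective if every y in the codomain equals σ(x) for some x in the domain.
Since gcd(61, 104) = 1, 61 is invertible modulo 104. Euclid's algorithm: 104 = 1·61 + 43, 61 = 1·43 + 18, 43 = 2·18 + 7, 18 = 2·7 + 4, 7 = 1·4 + 3, 4 = 1·3 + 1; back-substituting gives 1 = 29·61 − 17·104, so 61⁻¹ ≡ 29 (mod 104).
Then y ↦ 29(y − 15) is a two-sided inverse to σ, so every y ∈ ℤ_{104} has a preimage.
So σ is surjective.
Since σ is surjective, we find σ⁻¹(22): we need 61x ≡ 22 − 15 ≡ 7 (mod 104). Using 61⁻¹ = 29: x ≡ 29·7 = 203 = 1·104 + 99, so x = 99.
Check: σ(99) = 61·99 + 15 = 6054 = 58·104 + 22 ≡ 22 (mod 104).

99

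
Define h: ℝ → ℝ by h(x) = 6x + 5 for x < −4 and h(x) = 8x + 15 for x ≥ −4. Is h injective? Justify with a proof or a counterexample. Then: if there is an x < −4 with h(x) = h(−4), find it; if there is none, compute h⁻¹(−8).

-23/8

Both pieces are strictly increasing (slopes 6 and 8), so each is injective on its own interval.
The left piece maps (−∞, −4) onto (−∞, −19); the right piece maps [−4, ∞) onto [−17, ∞).
These images are disjoint, so no value is attained by both pieces. Thus h is injective.
Because the two images are disjoint, no x < −4 has h(x) = h(−4), so we compute h⁻¹(−8): −8 lies in [−17, ∞), so solve 8x + 15 = −8: x = (−8 − 15)/8 = −23/8.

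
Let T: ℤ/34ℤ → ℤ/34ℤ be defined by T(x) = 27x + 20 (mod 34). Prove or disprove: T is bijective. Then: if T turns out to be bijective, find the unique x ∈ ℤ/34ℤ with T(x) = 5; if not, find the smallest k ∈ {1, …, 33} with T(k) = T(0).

By definition, T is injective when T(x_1) = T(x_2) forces x_1 = x_2.
If T(x_1) = T(x_2), then 27x_1 ≡ 27x_2 (mod 34). Because gcd(27, 34) = 1, we may cancel 27 to get x_1 ≡ x_2 (mod 34).
We now compute 27⁻¹ mod 34 explicitly. Euclid's algorithm: 34 = 1·27 + 7, 27 = 3·7 + 6, 7 = 1·6 + 1; back-substituting gives 1 = 29·27 − 23·34, so 27⁻¹ ≡ 29 (mod 34).
For any y ∈ ℤ/34ℤ, x = 29(y − 20) mod 34 satisfies T(x) = 27·29(y − 20) + 20 ≡ y (since 27·29 ≡ 1 mod 34). So every y has a preimage.
So T is bijective.
Since T is bijective, we compute T⁻¹(5): solve 27x + 20 ≡ 5 (mod 34), i.e. 27x ≡ 19 (mod 34).
Multiplying by 27⁻¹ = 29 gives x ≡ 29·19 = 551 = 16·34 + 7 ≡ 7 (mod 34).
Check: T(7) = 27·7 + 20 = 209 = 6·34 + 5 ≡ 5 (mod 34).

7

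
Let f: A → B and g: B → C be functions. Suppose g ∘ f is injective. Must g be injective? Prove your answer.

not injective

No. Take A = {0, 1, 2}, B = {0, 1, 2, 3, 4}, C = {0, 1, 2, 3, 4}, f(a) = a for each a ∈ A, and g(b) = 3 if b ∈ {3, 4} else g(b) = b.
Then g ∘ f = f is injective (A ⊂ B and f is the inclusion), but g(3) = g(4) = 3 with 3 ≠ 4, so g is not injective.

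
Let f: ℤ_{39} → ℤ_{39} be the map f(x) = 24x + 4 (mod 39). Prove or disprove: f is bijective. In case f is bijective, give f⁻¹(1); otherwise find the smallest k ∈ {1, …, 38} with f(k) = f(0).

13

Recall: injectivity means: for all x_1, x_2 in the domain, f(x_1) = f(x_2) implies x_1 = x_2.
We have gcd(24, 39) = 3 > 1. Taking x_1 = 0 and x_2 = 13: f(0) = 4 and f(13) = 24·13 + 4 = 316 ≡ 4 (mod 39).
So f(0) = f(13) while 0 ≠ 13, therefore f is not injective, hence not bijective.
Since f is not bijective, we find the least positive k with f(k) = f(0): this means 24k ≡ 0 (mod 39), i.e. 39 ∣ 24k. Since gcd(24, 39) = 3, dividing through by 3 this holds exactly when 13 ∣ 8k, and as gcd(8, 13) = 1, exactly when 13 ∣ k.
The smallest positive such k is 13.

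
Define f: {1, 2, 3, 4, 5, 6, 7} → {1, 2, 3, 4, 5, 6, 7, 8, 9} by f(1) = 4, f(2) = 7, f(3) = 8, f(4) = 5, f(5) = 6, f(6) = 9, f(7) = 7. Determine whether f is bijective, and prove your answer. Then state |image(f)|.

f(2) = 7 = f(7) with 2 ≠ 7, so f is not injective, hence not bijective.
The image of f is {4, 5, 6, 7, 8, 9}, which has 6 elements.

6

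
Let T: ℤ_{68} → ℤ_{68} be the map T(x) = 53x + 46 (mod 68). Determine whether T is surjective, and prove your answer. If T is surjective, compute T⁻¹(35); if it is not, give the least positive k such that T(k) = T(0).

37

Since gcd(53, 68) = 1, 53 is invertible modulo 68. Euclid's algorithm: 68 = 1·53 + 15, 53 = 3·15 + 8, 15 = 1·8 + 7, 8 = 1·7 + 1; back-substituting gives 1 = 9·53 − 7·68, so 53⁻¹ ≡ 9 (mod 68).
For any y ∈ ℤ_{68}, x = 9(y − 46) mod 68 satisfies T(x) = 53·9(y − 46) + 46 ≡ y (since 53·9 ≡ 1 mod 68). So every y has a preimage.
Thus T is surjective.
Since T is surjective, we compute T⁻¹(35): solve 53x + 46 ≡ 35 (mod 68), i.e. 53x ≡ 57 (mod 68).
Multiplying by 53⁻¹ = 9 gives x ≡ 9·57 = 513 = 7·68 + 37 ≡ 37 (mod 68).
Check: T(37) = 53·37 + 46 = 2007 = 29·68 + 35 ≡ 35 (mod 68).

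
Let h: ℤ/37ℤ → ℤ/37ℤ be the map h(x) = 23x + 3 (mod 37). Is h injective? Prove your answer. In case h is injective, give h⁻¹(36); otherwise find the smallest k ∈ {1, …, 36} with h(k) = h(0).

If h(a) = h(b), then 23a ≡ 23b (mod 37). Because gcd(23, 37) = 1, we may cancel 23 to get a ≡ b (mod 37).
Therefore h is injective.
We now compute 23⁻¹ mod 37 explicitly. Euclid's algorithm: 37 = 1·23 + 14, 23 = 1·14 + 9, 14 = 1·9 + 5, 9 = 1·5 + 4, 5 = 1·4 + 1; back-substituting gives 1 = 29·23 − 18·37, so 23⁻¹ ≡ 29 (mod 37).
Since h is injective, we compute h⁻¹(36): solve 23x + 3 ≡ 36 (mod 37), i.e. 23x ≡ 33 (mod 37).
Multiplying by 23⁻¹ = 29 gives x ≡ 29·33 = 957 = 25·37 + 32 ≡ 32 (mod 37).
Check: h(32) = 23·32 + 3 = 739 = 19·37 + 36 ≡ 36 (mod 37).

32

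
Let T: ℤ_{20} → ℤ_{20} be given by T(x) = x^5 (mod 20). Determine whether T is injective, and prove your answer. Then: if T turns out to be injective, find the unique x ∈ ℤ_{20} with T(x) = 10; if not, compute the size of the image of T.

T(0) = 0^5 = 0.
T(10): Repeated squaring mod 20: 10^1 ≡ 10, 10^2 ≡ 10² = 100 ≡ 0, 10^4 ≡ 0² = 0. Since 5 = 4 + 1, 10^5 ≡ 0·10: 0·10 = 0. So 10^5 ≡ 0 (mod 20).
So T(0) = T(10) = 0 while 0 ≠ 10, so T is not injective.
Since T is not injective, we determine |image(T)|. Computing x^5 mod 20 for each x (by repeated squaring, reducing mod 20 at every step), the values T(0), T(1), …, T(19) are: 0, 1, 12, 3, 4, 5, 16, 7, 8, 9, 0, 11, 12, 13, 4, 15, 16, 17, 8, 19.
The distinct values are {0, 1, 3, 4, 5, 7, 8, 9, 11, 12, 13, 15, 16, 17, 19}; there are 15 of them.

15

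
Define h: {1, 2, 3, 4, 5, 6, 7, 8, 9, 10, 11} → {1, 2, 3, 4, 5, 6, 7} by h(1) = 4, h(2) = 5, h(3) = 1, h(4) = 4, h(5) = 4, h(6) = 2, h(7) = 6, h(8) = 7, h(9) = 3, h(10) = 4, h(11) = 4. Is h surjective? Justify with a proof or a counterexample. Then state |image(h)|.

7

Every element of the codomain has a preimage: 1 = h(3), 2 = h(6), 3 = h(9), 4 = h(1), 5 = h(2), 6 = h(7), 7 = h(8).
Therefore h is surjective.
The image of h is {1, 2, 3, 4, 5, 6, 7}, which has 7 elements.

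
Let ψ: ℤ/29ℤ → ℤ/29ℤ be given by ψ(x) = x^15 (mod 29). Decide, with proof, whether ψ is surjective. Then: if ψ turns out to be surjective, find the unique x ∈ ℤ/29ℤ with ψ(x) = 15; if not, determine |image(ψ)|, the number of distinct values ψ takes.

14

Since 29 is prime, the nonzero elements of ℤ/29ℤ form a cyclic group of order 28.
As gcd(15, 28) = 1, raising to the 15th power is a bijection on this group: if u^15 ≡ v^15 then (uv^{−1})^15 = 1, and the only element of order dividing gcd(15, 28) = 1 is 1, so u = v.
With ψ(0) = 0 this makes ψ injective on all of ℤ/29ℤ, hence bijective (finite equal-size domain and codomain). In particular ψ is surjective.
Since ψ is surjective, we find the preimage of 15. The inverse of x ↦ x^15 on (ℤ/29ℤ)^× is x ↦ x^15, because 15·15 = 225 = 8·28 + 1 ≡ 1 (mod 28) and x^{28} = 1 for x ≠ 0 (Fermat). So ψ⁻¹(15) = 15^15 mod 29.
Repeated squaring mod 29: 15^1 ≡ 15, 15^2 ≡ 15² = 225 ≡ 22, 15^4 ≡ 22² = 484 ≡ 20, 15^8 ≡ 20² = 400 ≡ 23. Since 15 = 8 + 4 + 2 + 1, 15^15 ≡ 23·20·22·15: 23·20 = 460 ≡ 25, then 25·22 = 550 ≡ 28, then 28·15 = 420 ≡ 14. So 15^15 ≡ 14 (mod 29).
Hence ψ⁻¹(15) = 14.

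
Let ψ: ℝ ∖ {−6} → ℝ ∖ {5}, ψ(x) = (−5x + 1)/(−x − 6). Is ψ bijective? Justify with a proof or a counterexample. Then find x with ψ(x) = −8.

Suppose ψ(u) = ψ(v). Cross-multiplying: (−5u + 1)(−v − 6) = (−5v + 1)(−u − 6).
Expanding both sides and cancelling the symmetric terms leaves 31·(u − v) = 0. Since 31 ≠ 0, u = v. So ψ is injective.
For any y ≠ 5, solving y(−x − 6) = −5x + 1 for x gives a well-defined x ≠ −6. So ψ is surjective.
Therefore ψ is bijective.
Solving ψ(x) = −8: cross-multiplying gives −5x + 1 = −8(−x − 6), which rearranges to −13x = 47, so x = −47/13.

-47/13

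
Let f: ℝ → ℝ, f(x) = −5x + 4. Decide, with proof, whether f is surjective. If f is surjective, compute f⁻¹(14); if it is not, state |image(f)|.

For any y ∈ ℝ, x = (y − 4)/(−5) satisfies f(x) = y.
Hence f is surjective.
Since f is surjective, we compute f⁻¹(14) = (14 − 4)/(−5) = −2.

-2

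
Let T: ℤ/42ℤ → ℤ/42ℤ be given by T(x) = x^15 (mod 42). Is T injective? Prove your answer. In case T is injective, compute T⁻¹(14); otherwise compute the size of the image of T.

T(2): Repeated squaring mod 42: 2^1 ≡ 2, 2^2 ≡ 2² = 4, 2^4 ≡ 4² = 16, 2^8 ≡ 16² = 256 ≡ 4. Since 15 = 8 + 4 + 2 + 1, 2^15 ≡ 4·16·4·2: 4·16 = 64 ≡ 22, then 22·4 = 88 ≡ 4, then 4·2 = 8. So 2^15 ≡ 8 (mod 42).
T(8): Repeated squaring mod 42: 8^1 ≡ 8, 8^2 ≡ 8² = 64 ≡ 22, 8^4 ≡ 22² = 484 ≡ 22, 8^8 ≡ 22² = 484 ≡ 22. Since 15 = 8 + 4 + 2 + 1, 8^15 ≡ 22·22·22·8: 22·22 = 484 ≡ 22, then 22·22 = 484 ≡ 22, then 22·8 = 176 ≡ 8. So 8^15 ≡ 8 (mod 42).
So T(2) = T(8) = 8 while 2 ≠ 8, thus T is not injective.
Since T is not injective, we determine |image(T)|. Computing x^15 mod 42 for each x (by repeated squaring, reducing mod 42 at every step), the values T(0), T(1), …, T(41) are: 0, 1, 8, 27, 22, 41, 6, 7, 8, 15, 34, 29, 6, 13, 14, 15, 22, 41, 36, 13, 20, 21, 22, 29, 6, 1, 20, 27, 28, 29, 36, 13, 8, 27, 34, 35, 36, 1, 20, 15, 34, 41.
The distinct values are {0, 1, 6, 7, 8, 13, 14, 15, 20, 21, 22, 27, 28, 29, 34, 35, 36, 41}; there are 18 of them.

18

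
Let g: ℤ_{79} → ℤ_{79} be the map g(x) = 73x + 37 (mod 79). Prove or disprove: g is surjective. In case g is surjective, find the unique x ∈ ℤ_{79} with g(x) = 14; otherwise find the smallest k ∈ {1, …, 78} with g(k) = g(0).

Since gcd(73, 79) = 1, 73 is invertible modulo 79. Euclid's algorithm: 79 = 1·73 + 6, 73 = 12·6 + 1; back-substituting gives 1 = 13·73 − 12·79, so 73⁻¹ ≡ 13 (mod 79).
Then y ↦ 13(y − 37) is a two-sided inverse to g, so every y ∈ ℤ_{79} has a preimage.
Thus g is surjective.
Since g is surjective, we find g⁻¹(14): we need 73x ≡ 14 − 37 ≡ 56 (mod 79). Using 73⁻¹ = 13: x ≡ 13·56 = 728 = 9·79 + 17, so x = 17.
Check: g(17) = 73·17 + 37 = 1278 = 16·79 + 14 ≡ 14 (mod 79).

17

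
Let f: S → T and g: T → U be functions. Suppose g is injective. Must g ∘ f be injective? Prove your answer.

not injective

No. Take S = {1, 2}, T = U = {1, 2, 3}, f(1) = f(2) = 1, and g = identity (injective).
Then (g ∘ f)(1) = (g ∘ f)(2) = 1 with 1 ≠ 2, so g ∘ f is not injective.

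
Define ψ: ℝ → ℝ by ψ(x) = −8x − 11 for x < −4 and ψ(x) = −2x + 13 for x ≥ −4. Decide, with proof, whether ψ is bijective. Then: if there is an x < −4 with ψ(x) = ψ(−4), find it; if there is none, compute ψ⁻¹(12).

1/2

Both pieces are strictly decreasing (slopes −8 and −2), so each is injective on its own interval.
The left piece maps (−∞, −4) onto (21, ∞); the right piece maps [−4, ∞) onto (−∞, 21].
Since 21 = 21, the images partition ℝ: ψ is injective and surjective, hence bijective.
Because the two images are disjoint, no x < −4 has ψ(x) = ψ(−4), so we compute ψ⁻¹(12): 12 lies in (−∞, 21], so solve −2x + 13 = 12: x = (12 − 13)/(−2) = 1/2.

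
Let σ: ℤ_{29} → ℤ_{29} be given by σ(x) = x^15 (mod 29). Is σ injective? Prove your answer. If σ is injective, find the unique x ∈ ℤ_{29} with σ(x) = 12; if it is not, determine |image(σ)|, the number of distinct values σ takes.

17

Since 29 is prime, the nonzero elements of ℤ_{29} form a cyclic group of order 28.
As gcd(15, 28) = 1, raising to the 15th power is a bijection on this group: if u^15 ≡ v^15 then (uv^{−1})^15 = 1, and the only element of order dividing gcd(15, 28) = 1 is 1, so u = v.
With σ(0) = 0 this makes σ injective on all of ℤ_{29}, hence bijective (finite equal-size domain and codomain). In particular σ is injective.
Since σ is injective, we find the preimage of 12. The inverse of x ↦ x^15 on (ℤ_{29})^× is x ↦ x^15, because 15·15 = 225 = 8·28 + 1 ≡ 1 (mod 28) and x^{28} = 1 for x ≠ 0 (Fermat). So σ⁻¹(12) = 12^15 mod 29.
Repeated squaring mod 29: 12^1 ≡ 12, 12^2 ≡ 12² = 144 ≡ 28, 12^4 ≡ 28² = 784 ≡ 1, 12^8 ≡ 1² = 1. Since 15 = 8 + 4 + 2 + 1, 12^15 ≡ 1·1·28·12: 1·1 = 1, then 1·28 = 28, then 28·12 = 336 ≡ 17. So 12^15 ≡ 17 (mod 29).
Hence σ⁻¹(12) = 17.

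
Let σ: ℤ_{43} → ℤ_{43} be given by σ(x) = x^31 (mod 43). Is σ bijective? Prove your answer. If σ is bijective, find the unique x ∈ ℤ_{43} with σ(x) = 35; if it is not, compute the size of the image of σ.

Since 43 is prime, the nonzero elements of ℤ_{43} form a cyclic group of order 42.
As gcd(31, 42) = 1, raising to the 31st power is a bijection on this group: if u^31 ≡ v^31 then (uv^{−1})^31 = 1, and the only element of order dividing gcd(31, 42) = 1 is 1, so u = v.
With σ(0) = 0 this makes σ injective on all of ℤ_{43}, hence bijective (finite equal-size domain and codomain). In particular σ is bijective.
Since σ is bijective, we find the preimage of 35. The inverse of x ↦ x^31 on (ℤ_{43})^× is x ↦ x^19, because 31·19 = 589 = 14·42 + 1 ≡ 1 (mod 42) and x^{42} = 1 for x ≠ 0 (Fermat). So σ⁻¹(35) = 35^19 mod 43.
Repeated squaring mod 43: 35^1 ≡ 35, 35^2 ≡ 35² = 1225 ≡ 21, 35^4 ≡ 21² = 441 ≡ 11, 35^8 ≡ 11² = 121 ≡ 35, 35^16 ≡ 35² = 1225 ≡ 21. Since 19 = 16 + 2 + 1, 35^19 ≡ 21·21·35: 21·21 = 441 ≡ 11, then 11·35 = 385 ≡ 41. So 35^19 ≡ 41 (mod 43).
Hence σ⁻¹(35) = 41.

41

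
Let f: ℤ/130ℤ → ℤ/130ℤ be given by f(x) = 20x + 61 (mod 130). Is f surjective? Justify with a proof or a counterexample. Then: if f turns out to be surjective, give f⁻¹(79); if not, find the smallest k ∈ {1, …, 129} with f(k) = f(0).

13

Since gcd(20, 130) = 10, we have 20x ≡ 0 (mod 10) for all x, so f(x) ≡ 1 (mod 10).
But 0 ≢ 1 (mod 10), so 0 ∈ ℤ/130ℤ has no preimage. Hence f is not surjective.
Since f is not surjective, we find the least positive k with f(k) = f(0): this means 20k ≡ 0 (mod 130), i.e. 130 ∣ 20k. Since gcd(20, 130) = 10, dividing through by 10 this holds exactly when 13 ∣ 2k, and as gcd(2, 13) = 1, exactly when 13 ∣ k.
The smallest positive such k is 13.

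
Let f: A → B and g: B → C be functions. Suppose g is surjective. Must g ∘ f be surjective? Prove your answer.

not surjective

No. Take A = {0}, B = C = {0, 1, 2, 3, 4, 5}, f(0) = 0, and g = identity (surjective).
Then (g ∘ f)(0) = 0, and 5 ∈ C has no preimage under g ∘ f, so g ∘ f is not surjective.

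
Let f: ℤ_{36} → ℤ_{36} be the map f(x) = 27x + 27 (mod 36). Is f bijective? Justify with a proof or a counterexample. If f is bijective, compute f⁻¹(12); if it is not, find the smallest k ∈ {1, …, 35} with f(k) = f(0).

4

We have gcd(27, 36) = 9 > 1. Taking a = 0 and b = 4: f(0) = 27 and f(4) = 27·4 + 27 = 135 ≡ 27 (mod 36).
So f(0) = f(4) while 0 ≠ 4, so f is not injective, hence not bijective.
Since f is not bijective, we find the least positive k with f(k) = f(0): this means 27k ≡ 0 (mod 36), i.e. 36 ∣ 27k. Since gcd(27, 36) = 9, dividing through by 9 this holds exactly when 4 ∣ 3k, and as gcd(3, 4) = 1, exactly when 4 ∣ k.
The smallest positive such k is 4.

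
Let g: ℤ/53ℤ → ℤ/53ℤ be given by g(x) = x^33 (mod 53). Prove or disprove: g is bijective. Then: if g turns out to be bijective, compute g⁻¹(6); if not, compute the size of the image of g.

17

Since 53 is prime, the nonzero elements of ℤ/53ℤ form a cyclic group of order 52.
As gcd(33, 52) = 1, raising to the 33rd power is a bijection on this group: if u^33 ≡ v^33 then (uv^{−1})^33 = 1, and the only element of order dividing gcd(33, 52) = 1 is 1, so u = v.
With g(0) = 0 this makes g injective on all of ℤ/53ℤ, hence bijective (finite equal-size domain and codomain). In particular g is bijective.
Since g is bijective, we find the preimage of 6. The inverse of x ↦ x^33 on (ℤ/53ℤ)^× is x ↦ x^41, because 33·41 = 1353 = 26·52 + 1 ≡ 1 (mod 52) and x^{52} = 1 for x ≠ 0 (Fermat). So g⁻¹(6) = 6^41 mod 53.
Repeated squaring mod 53: 6^1 ≡ 6, 6^2 ≡ 6² = 36, 6^4 ≡ 36² = 1296 ≡ 24, 6^8 ≡ 24² = 576 ≡ 46, 6^16 ≡ 46² = 2116 ≡ 49, 6^32 ≡ 49² = 2401 ≡ 16. Since 41 = 32 + 8 + 1, 6^41 ≡ 16·46·6: 16·46 = 736 ≡ 47, then 47·6 = 282 ≡ 17. So 6^41 ≡ 17 (mod 53).
Hence g⁻¹(6) = 17.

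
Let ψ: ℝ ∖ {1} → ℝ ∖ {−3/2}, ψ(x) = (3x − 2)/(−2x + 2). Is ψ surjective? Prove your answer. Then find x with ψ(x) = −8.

14/13

For any y ≠ −3/2, solving y(−2x + 2) = 3x − 2 for x gives a well-defined x ≠ 1. So ψ is surjective.
Solving ψ(x) = −8: cross-multiplying gives 3x − 2 = −8(−2x + 2), which rearranges to −13x = −14, so x = 14/13.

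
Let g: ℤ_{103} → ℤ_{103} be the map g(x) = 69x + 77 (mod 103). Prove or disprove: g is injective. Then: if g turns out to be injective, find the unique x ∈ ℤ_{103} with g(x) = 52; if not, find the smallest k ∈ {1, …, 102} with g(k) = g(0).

28

Suppose g(u) = g(v) in ℤ_{103}. Then 69u + 77 ≡ 69v + 77 (mod 103), hence 69(u − v) ≡ 0 (mod 103).
Since gcd(69, 103) = 1, 69 is invertible modulo 103, therefore u − v ≡ 0 (mod 103), i.e. u = v.
Therefore g is injective.
We now compute 69⁻¹ mod 103 explicitly. Euclid's algorithm: 103 = 1·69 + 34, 69 = 2·34 + 1; back-substituting gives 1 = 3·69 − 2·103, so 69⁻¹ ≡ 3 (mod 103).
Since g is injective, we compute g⁻¹(52): solve 69x + 77 ≡ 52 (mod 103), i.e. 69x ≡ 78 (mod 103).
Multiplying by 69⁻¹ = 3 gives x ≡ 3·78 = 234 = 2·103 + 28 ≡ 28 (mod 103).
Check: g(28) = 69·28 + 77 = 2009 = 19·103 + 52 ≡ 52 (mod 103).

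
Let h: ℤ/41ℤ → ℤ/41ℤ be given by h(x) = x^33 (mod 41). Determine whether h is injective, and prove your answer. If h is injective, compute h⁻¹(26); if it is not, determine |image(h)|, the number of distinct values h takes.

19

Since 41 is prime, the nonzero elements of ℤ/41ℤ form a cyclic group of order 40.
As gcd(33, 40) = 1, raising to the 33rd power is a bijection on this group: if a^33 ≡ b^33 then (ab^{−1})^33 = 1, and the only element of order dividing gcd(33, 40) = 1 is 1, so a = b.
With h(0) = 0 this makes h injective on all of ℤ/41ℤ, hence bijective (finite equal-size domain and codomain). In particular h is injective.
Since h is injective, we find the preimage of 26. The inverse of x ↦ x^33 on (ℤ/41ℤ)^× is x ↦ x^17, because 33·17 = 561 = 14·40 + 1 ≡ 1 (mod 40) and x^{40} = 1 for x ≠ 0 (Fermat). So h⁻¹(26) = 26^17 mod 41.
Repeated squaring mod 41: 26^1 ≡ 26, 26^2 ≡ 26² = 676 ≡ 20, 26^4 ≡ 20² = 400 ≡ 31, 26^8 ≡ 31² = 961 ≡ 18, 26^16 ≡ 18² = 324 ≡ 37. Since 17 = 16 + 1, 26^17 ≡ 37·26: 37·26 = 962 ≡ 19. So 26^17 ≡ 19 (mod 41).
Hence h⁻¹(26) = 19.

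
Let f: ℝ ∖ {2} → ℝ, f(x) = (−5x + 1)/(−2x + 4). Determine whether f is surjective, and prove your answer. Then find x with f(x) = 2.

-7

If f(x) = 5/2, cross-multiplying gives −2(−5x + 1) = −5(−2x + 4), which simplifies to −2 = −20 — false.  So 5/2 has no preimage and f is not surjective.
Solving f(x) = 2: cross-multiplying gives −5x + 1 = 2(−2x + 4), which rearranges to −1x = 7, so x = −7.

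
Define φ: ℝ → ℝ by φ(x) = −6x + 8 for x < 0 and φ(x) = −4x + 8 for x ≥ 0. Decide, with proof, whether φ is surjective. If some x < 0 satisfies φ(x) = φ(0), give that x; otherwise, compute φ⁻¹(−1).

Both pieces are strictly decreasing (slopes −6 and −4), so each is injective on its own interval.
The left piece maps (−∞, 0) onto (8, ∞); the right piece maps [0, ∞) onto (−∞, 8].
These images together cover ℝ, so φ is surjective.
Because the two images are disjoint, no x < 0 has φ(x) = φ(0), so we compute φ⁻¹(−1): −1 lies in (−∞, 8], so solve −4x + 8 = −1: x = (−1 − 8)/(−4) = 9/4.

9/4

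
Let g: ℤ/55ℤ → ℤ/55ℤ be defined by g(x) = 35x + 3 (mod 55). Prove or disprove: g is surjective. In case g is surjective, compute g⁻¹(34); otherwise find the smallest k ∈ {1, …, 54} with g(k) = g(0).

11

Since gcd(35, 55) = 5, we have 35x ≡ 0 (mod 5) for all x, so g(x) ≡ 3 (mod 5).
But 0 ≢ 3 (mod 5), so 0 ∈ ℤ/55ℤ has no preimage. So g is not surjective.
Since g is not surjective, we find the least positive k with g(k) = g(0): this means 35k ≡ 0 (mod 55), i.e. 55 ∣ 35k. Since gcd(35, 55) = 5, dividing through by 5 this holds exactly when 11 ∣ 7k, and as gcd(7, 11) = 1, exactly when 11 ∣ k.
The smallest positive such k is 11.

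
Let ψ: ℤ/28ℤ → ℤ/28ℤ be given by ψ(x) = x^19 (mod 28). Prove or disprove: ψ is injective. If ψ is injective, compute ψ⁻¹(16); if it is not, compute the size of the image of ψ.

ψ(0) = 0^19 = 0.
ψ(14): Repeated squaring mod 28: 14^1 ≡ 14, 14^2 ≡ 14² = 196 ≡ 0, 14^4 ≡ 0² = 0, 14^8 ≡ 0² = 0, 14^16 ≡ 0² = 0. Since 19 = 16 + 2 + 1, 14^19 ≡ 0·0·14: 0·0 = 0, then 0·14 = 0. So 14^19 ≡ 0 (mod 28).
So ψ(0) = ψ(14) = 0 while 0 ≠ 14, so ψ is not injective.
Since ψ is not injective, we determine |image(ψ)|. Computing x^19 mod 28 for each x (by repeated squaring, reducing mod 28 at every step), the values ψ(0), ψ(1), …, ψ(27) are: 0, 1, 16, 3, 4, 5, 20, 7, 8, 9, 24, 11, 12, 13, 0, 15, 16, 17, 4, 19, 20, 21, 8, 23, 24, 25, 12, 27.
The distinct values are {0, 1, 3, 4, 5, 7, 8, 9, 11, 12, 13, 15, 16, 17, 19, 20, 21, 23, 24, 25, 27}; there are 21 of them.

21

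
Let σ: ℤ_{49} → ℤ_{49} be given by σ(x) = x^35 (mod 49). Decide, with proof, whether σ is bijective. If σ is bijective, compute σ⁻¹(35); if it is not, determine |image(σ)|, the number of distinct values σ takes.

σ(0) = 0^35 = 0.
σ(7): Repeated squaring mod 49: 7^1 ≡ 7, 7^2 ≡ 7² = 49 ≡ 0, 7^4 ≡ 0² = 0, 7^8 ≡ 0² = 0, 7^16 ≡ 0² = 0, 7^32 ≡ 0² = 0. Since 35 = 32 + 2 + 1, 7^35 ≡ 0·0·7: 0·0 = 0, then 0·7 = 0. So 7^35 ≡ 0 (mod 49).
So σ(0) = σ(7) = 0 while 0 ≠ 7, therefore σ is not injective, hence not bijective.
Since σ is not bijective, we determine |image(σ)|. Computing x^35 mod 49 for each x (by repeated squaring, reducing mod 49 at every step), the values σ(0), σ(1), …, σ(48) are: 0, 1, 18, 19, 30, 31, 48, 0, 1, 18, 19, 30, 31, 48, 0, 1, 18, 19, 30, 31, 48, 0, 1, 18, 19, 30, 31, 48, 0, 1, 18, 19, 30, 31, 48, 0, 1, 18, 19, 30, 31, 48, 0, 1, 18, 19, 30, 31, 48.
The distinct values are {0, 1, 18, 19, 30, 31, 48}; there are 7 of them.

7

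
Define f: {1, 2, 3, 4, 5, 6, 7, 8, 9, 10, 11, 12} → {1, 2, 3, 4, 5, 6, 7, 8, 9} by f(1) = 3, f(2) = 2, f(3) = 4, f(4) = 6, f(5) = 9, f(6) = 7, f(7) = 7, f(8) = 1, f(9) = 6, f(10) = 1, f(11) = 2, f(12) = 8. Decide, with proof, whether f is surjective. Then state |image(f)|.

No element maps to 5, so f is not surjective.
The image of f is {1, 2, 3, 4, 6, 7, 8, 9}, which has 8 elements.

8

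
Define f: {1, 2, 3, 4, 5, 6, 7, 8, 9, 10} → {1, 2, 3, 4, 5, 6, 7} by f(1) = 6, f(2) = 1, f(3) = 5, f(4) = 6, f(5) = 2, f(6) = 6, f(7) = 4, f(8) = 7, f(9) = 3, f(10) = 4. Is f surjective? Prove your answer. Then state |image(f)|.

7

Every element of the codomain has a preimage: 1 = f(2), 2 = f(5), 3 = f(9), 4 = f(7), 5 = f(3), 6 = f(1), 7 = f(8).
Thus f is surjective.
The image of f is {1, 2, 3, 4, 5, 6, 7}, which has 7 elements.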